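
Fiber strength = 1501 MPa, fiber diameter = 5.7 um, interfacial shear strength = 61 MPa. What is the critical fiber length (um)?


Lc = sigma_f * d / (2 * tau_i) = 1501 * 5.7 / (2 * 61) = 70.1 um

70.1 um


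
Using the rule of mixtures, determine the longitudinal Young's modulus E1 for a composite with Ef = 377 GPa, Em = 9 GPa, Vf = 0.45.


E1 = Ef*Vf + Em*(1-Vf) = 377*0.45 + 9*0.55 = 174.6 GPa

174.6 GPa


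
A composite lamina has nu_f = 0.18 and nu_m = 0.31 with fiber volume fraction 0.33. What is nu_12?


nu_12 = nu_f*Vf + nu_m*(1-Vf) = 0.18*0.33 + 0.31*0.67 = 0.2671

0.2671


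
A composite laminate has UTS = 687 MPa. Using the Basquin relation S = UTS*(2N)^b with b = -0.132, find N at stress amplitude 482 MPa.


N = 0.5 * (S/UTS)^(1/b) = 0.5 * (482/687)^(1/-0.132) = 7.3274 cycles

7.3274 cycles


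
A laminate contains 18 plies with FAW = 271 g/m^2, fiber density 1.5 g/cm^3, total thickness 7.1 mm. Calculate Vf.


Vf = n * FAW / (rho_f * h * 1000) = 18 * 271 / (1.5 * 7.1 * 1000) = 0.458

0.458


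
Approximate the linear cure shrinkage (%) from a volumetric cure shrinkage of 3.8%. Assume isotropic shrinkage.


Linear shrinkage ≈ vol_shrink/3 = 3.8/3 = 1.267%

1.267%


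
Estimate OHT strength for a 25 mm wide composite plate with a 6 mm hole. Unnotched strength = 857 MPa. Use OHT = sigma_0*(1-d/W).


OHT = sigma_0*(1-d/W) = 857*(1-6/25) = 651.3 MPa

651.3 MPa


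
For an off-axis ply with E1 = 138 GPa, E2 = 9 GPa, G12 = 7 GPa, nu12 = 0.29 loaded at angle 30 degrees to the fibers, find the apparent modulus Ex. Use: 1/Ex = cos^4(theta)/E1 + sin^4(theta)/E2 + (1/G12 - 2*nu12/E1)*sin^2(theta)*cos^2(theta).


cos^4(30) = 0.5625, sin^4(30) = 0.0625, sin^2(30)*cos^2(30) = 0.1875
1/G12 - 2*nu12/E1 = 1/7 - 2*0.29/138 = 0.138654 GPa^-1
1/Ex = 0.5625/138 + 0.0625/9 + 0.138654*0.1875 = 0.0370182 GPa^-1
Ex = 27.01 GPa

27.01 GPa


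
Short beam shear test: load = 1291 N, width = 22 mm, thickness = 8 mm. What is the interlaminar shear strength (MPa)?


ILSS = 3F/(4bh) = 3*1291/(4*22*8) = 5.5 MPa

5.5 MPa


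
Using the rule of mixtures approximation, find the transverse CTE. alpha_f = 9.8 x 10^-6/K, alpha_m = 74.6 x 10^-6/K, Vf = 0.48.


alpha_2 = alpha_f*Vf + alpha_m*(1-Vf) = 9.8*0.48 + 74.6*0.52 = 43.5 x 10^-6/K

43.5 x 10^-6/K


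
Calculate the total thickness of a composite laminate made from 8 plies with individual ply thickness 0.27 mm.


h = n * t_ply = 8 * 0.27 = 2.16 mm

2.16 mm


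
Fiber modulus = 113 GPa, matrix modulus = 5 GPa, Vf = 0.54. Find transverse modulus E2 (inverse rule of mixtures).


1/E2 = Vf/Ef + (1-Vf)/Em = 0.54/113 + 0.46/5
E2 = 10.33 GPa

10.33 GPa


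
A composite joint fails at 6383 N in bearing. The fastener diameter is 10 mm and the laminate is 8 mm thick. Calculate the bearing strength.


sigma_br = F/(d*h) = 6383/(10*8) = 79.8 MPa

79.8 MPa


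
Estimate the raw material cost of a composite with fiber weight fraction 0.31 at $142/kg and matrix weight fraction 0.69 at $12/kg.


Cost = cost_f*Wf + cost_m*Wm = 142*0.31 + 12*0.69 = $52.3/kg

$52.3/kg


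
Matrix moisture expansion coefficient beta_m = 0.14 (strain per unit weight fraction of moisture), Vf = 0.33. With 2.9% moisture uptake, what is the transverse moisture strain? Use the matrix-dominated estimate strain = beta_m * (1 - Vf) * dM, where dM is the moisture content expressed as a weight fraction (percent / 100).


dM = 2.9/100 = 0.029
strain = beta_m * (1-Vf) * dM = 0.14 * 0.67 * 0.029 = 0.0027202

0.0027202


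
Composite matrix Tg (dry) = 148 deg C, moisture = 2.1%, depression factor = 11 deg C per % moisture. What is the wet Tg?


Tg_wet = Tg_dry - k*moisture = 148 - 11*2.1 = 124.9 deg C

124.9 deg C


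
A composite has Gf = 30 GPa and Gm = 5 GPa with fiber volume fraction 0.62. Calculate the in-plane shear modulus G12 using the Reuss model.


1/G12 = Vf/Gf + (1-Vf)/Gm = 0.62/30 + 0.38/5
G12 = 10.34 GPa

10.34 GPa


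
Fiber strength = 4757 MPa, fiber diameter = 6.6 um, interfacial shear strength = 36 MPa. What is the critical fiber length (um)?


Lc = sigma_f * d / (2 * tau_i) = 4757 * 6.6 / (2 * 36) = 436.1 um

436.1 um


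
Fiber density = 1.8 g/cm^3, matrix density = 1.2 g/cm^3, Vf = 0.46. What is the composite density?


rho_c = rho_f*Vf + rho_m*(1-Vf) = 1.8*0.46 + 1.2*0.54 = 1.476 g/cm^3

1.476 g/cm^3


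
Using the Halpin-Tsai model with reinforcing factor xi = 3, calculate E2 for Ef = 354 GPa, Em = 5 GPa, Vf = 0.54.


eta = (Ef/Em - 1)/(Ef/Em + xi) = (70.8 - 1)/(70.8 + 3) = 0.9458
E2 = Em*(1+xi*eta*Vf)/(1-eta*Vf) = 25.88 GPa

25.88 GPa


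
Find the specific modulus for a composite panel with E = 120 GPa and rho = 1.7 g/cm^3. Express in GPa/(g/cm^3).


Specific stiffness = E/rho = 120/1.7 = 70.6 GPa/(g/cm^3)

70.6 GPa/(g/cm^3)


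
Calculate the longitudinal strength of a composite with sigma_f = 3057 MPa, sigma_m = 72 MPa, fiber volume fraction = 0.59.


sigma_1 = sigma_f*Vf + sigma_m*(1-Vf) = 3057*0.59 + 72*0.41 = 1833.2 MPa

1833.2 MPa


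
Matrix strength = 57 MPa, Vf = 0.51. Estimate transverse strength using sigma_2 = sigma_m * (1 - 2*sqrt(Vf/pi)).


factor = 1 - 2*sqrt(0.51/pi) = 0.1942
sigma_2 = 57 * 0.1942 = 11.07 MPa

11.07 MPa


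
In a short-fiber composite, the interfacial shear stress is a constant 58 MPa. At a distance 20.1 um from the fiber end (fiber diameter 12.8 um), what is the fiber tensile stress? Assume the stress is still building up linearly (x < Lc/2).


Force balance: sigma_f * (pi*d^2/4) = tau * (pi*d) * x  ->  sigma_f = 4 * tau * x / d
sigma_f = 4 * 58 * 20.1 / 12.8 = 364.3 MPa

364.3 MPa


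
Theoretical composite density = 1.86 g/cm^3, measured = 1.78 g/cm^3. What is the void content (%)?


Void% = (rho_theo - rho_actual)/rho_theo * 100 = (1.86 - 1.78)/1.86 * 100 = 4.3%

4.3%


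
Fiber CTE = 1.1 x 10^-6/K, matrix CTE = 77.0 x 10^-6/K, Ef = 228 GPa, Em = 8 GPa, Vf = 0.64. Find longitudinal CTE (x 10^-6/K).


E1 = Ef*Vf + Em*(1-Vf) = 148.8
alpha_1 = (alpha_f*Ef*Vf + alpha_m*Em*(1-Vf))/E1 = 2.57 x 10^-6/K

2.57 x 10^-6/K


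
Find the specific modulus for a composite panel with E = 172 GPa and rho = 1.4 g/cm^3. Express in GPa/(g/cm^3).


Specific stiffness = E/rho = 172/1.4 = 122.9 GPa/(g/cm^3)

122.9 GPa/(g/cm^3)


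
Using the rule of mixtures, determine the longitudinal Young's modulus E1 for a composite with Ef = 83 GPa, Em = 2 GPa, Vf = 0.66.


E1 = Ef*Vf + Em*(1-Vf) = 83*0.66 + 2*0.34 = 55.46 GPa

55.46 GPa


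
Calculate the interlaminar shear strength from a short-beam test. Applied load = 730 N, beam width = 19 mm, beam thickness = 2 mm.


ILSS = 3F/(4bh) = 3*730/(4*19*2) = 14.41 MPa

14.41 MPa


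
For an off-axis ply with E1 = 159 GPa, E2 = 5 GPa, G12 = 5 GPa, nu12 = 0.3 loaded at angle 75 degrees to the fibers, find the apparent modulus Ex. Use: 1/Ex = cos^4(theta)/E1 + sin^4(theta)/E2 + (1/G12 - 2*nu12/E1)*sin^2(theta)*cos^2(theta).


cos^4(75) = 0.004487, sin^4(75) = 0.870513, sin^2(75)*cos^2(75) = 0.0625
1/G12 - 2*nu12/E1 = 1/5 - 2*0.3/159 = 0.196226 GPa^-1
1/Ex = 0.004487/159 + 0.870513/5 + 0.196226*0.0625 = 0.1863949 GPa^-1
Ex = 5.36 GPa

5.36 GPa


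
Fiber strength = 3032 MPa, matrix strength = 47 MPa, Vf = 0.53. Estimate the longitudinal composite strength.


sigma_1 = sigma_f*Vf + sigma_m*(1-Vf) = 3032*0.53 + 47*0.47 = 1629.1 MPa

1629.1 MPa


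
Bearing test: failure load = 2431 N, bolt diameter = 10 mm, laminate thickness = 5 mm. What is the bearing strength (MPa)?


sigma_br = F/(d*h) = 2431/(10*5) = 48.6 MPa

48.6 MPa


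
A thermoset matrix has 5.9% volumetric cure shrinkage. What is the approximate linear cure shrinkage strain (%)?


Linear shrinkage ≈ vol_shrink/3 = 5.9/3 = 1.967%

1.967%


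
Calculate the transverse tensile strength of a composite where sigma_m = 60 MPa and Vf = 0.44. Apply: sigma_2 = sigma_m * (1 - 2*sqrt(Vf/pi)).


factor = 1 - 2*sqrt(0.44/pi) = 0.2515
sigma_2 = 60 * 0.2515 = 15.09 MPa

15.09 MPa


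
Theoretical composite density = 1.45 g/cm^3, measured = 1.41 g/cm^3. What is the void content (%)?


Void% = (rho_theo - rho_actual)/rho_theo * 100 = (1.45 - 1.41)/1.45 * 100 = 2.76%

2.76%


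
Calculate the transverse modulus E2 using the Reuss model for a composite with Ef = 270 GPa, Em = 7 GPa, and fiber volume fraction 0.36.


1/E2 = Vf/Ef + (1-Vf)/Em = 0.36/270 + 0.64/7
E2 = 10.78 GPa

10.78 GPa


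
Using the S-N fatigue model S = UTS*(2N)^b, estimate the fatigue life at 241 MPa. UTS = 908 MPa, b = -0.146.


N = 0.5 * (S/UTS)^(1/b) = 0.5 * (241/908)^(1/-0.146) = 4412.1143 cycles

4412.1143 cycles


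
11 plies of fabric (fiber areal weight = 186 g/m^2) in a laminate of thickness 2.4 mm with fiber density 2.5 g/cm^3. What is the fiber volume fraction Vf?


Vf = n * FAW / (rho_f * h * 1000) = 11 * 186 / (2.5 * 2.4 * 1000) = 0.341

0.341


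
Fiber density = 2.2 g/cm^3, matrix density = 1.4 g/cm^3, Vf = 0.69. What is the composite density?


rho_c = rho_f*Vf + rho_m*(1-Vf) = 2.2*0.69 + 1.4*0.31 = 1.952 g/cm^3

1.952 g/cm^3


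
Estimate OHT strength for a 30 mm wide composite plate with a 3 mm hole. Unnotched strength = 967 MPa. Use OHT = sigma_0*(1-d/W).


OHT = sigma_0*(1-d/W) = 967*(1-3/30) = 870.3 MPa

870.3 MPa


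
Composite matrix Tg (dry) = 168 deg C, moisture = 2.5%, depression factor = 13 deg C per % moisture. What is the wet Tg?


Tg_wet = Tg_dry - k*moisture = 168 - 13*2.5 = 135.5 deg C

135.5 deg C


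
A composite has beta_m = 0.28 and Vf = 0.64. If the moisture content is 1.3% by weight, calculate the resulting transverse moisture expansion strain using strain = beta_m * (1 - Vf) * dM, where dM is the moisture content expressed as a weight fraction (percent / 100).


dM = 1.3/100 = 0.013
strain = beta_m * (1-Vf) * dM = 0.28 * 0.36 * 0.013 = 0.0013104

0.0013104


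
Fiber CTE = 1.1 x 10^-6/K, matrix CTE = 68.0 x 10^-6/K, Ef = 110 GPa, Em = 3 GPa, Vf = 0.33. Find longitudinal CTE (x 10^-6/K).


E1 = Ef*Vf + Em*(1-Vf) = 38.31
alpha_1 = (alpha_f*Ef*Vf + alpha_m*Em*(1-Vf))/E1 = 4.61 x 10^-6/K

4.61 x 10^-6/K


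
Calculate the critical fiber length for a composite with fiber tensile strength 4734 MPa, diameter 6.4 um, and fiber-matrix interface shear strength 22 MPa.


Lc = sigma_f * d / (2 * tau_i) = 4734 * 6.4 / (2 * 22) = 688.6 um

688.6 um


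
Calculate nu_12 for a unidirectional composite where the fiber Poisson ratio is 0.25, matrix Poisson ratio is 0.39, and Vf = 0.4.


nu_12 = nu_f*Vf + nu_m*(1-Vf) = 0.25*0.4 + 0.39*0.6 = 0.334

0.334


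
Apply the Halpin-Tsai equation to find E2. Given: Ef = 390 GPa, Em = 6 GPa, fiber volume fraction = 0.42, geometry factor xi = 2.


eta = (Ef/Em - 1)/(Ef/Em + xi) = (65.0 - 1)/(65.0 + 2) = 0.9552
E2 = Em*(1+xi*eta*Vf)/(1-eta*Vf) = 18.06 GPa

18.06 GPa


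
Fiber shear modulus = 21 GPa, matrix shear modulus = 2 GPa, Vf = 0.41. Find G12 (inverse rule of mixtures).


1/G12 = Vf/Gf + (1-Vf)/Gm = 0.41/21 + 0.59/2
G12 = 3.18 GPa

3.18 GPa


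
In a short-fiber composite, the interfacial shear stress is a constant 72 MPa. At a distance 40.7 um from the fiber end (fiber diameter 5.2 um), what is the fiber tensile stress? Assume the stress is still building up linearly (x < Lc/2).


Force balance: sigma_f * (pi*d^2/4) = tau * (pi*d) * x  ->  sigma_f = 4 * tau * x / d
sigma_f = 4 * 72 * 40.7 / 5.2 = 2254.2 MPa

2254.2 MPa


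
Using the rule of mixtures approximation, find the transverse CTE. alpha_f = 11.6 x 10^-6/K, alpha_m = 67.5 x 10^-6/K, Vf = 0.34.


alpha_2 = alpha_f*Vf + alpha_m*(1-Vf) = 11.6*0.34 + 67.5*0.66 = 48.5 x 10^-6/K

48.5 x 10^-6/K


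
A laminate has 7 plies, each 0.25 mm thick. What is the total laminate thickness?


h = n * t_ply = 7 * 0.25 = 1.75 mm

1.75 mm


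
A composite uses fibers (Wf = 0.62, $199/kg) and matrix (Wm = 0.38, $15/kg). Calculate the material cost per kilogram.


Cost = cost_f*Wf + cost_m*Wm = 199*0.62 + 15*0.38 = $129.08/kg

$129.08/kg


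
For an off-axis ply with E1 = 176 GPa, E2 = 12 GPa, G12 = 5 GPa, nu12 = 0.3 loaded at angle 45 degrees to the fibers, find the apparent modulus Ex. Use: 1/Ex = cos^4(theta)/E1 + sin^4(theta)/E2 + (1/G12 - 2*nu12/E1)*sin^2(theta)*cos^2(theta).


cos^4(45) = 0.25, sin^4(45) = 0.25, sin^2(45)*cos^2(45) = 0.25
1/G12 - 2*nu12/E1 = 1/5 - 2*0.3/176 = 0.196591 GPa^-1
1/Ex = 0.25/176 + 0.25/12 + 0.196591*0.25 = 0.0714015 GPa^-1
Ex = 14.01 GPa

14.01 GPa


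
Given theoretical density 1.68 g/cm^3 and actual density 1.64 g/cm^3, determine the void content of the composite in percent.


Void% = (rho_theo - rho_actual)/rho_theo * 100 = (1.68 - 1.64)/1.68 * 100 = 2.38%

2.38%


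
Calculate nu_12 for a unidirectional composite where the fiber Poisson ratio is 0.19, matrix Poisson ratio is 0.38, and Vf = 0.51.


nu_12 = nu_f*Vf + nu_m*(1-Vf) = 0.19*0.51 + 0.38*0.49 = 0.2831

0.2831


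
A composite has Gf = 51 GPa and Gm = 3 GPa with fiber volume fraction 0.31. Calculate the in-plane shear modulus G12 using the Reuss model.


1/G12 = Vf/Gf + (1-Vf)/Gm = 0.31/51 + 0.69/3
G12 = 4.24 GPa

4.24 GPa


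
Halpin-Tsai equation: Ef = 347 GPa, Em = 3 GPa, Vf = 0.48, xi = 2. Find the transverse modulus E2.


eta = (Ef/Em - 1)/(Ef/Em + xi) = (115.6667 - 1)/(115.6667 + 2) = 0.9745
E2 = Em*(1+xi*eta*Vf)/(1-eta*Vf) = 10.91 GPa

10.91 GPa


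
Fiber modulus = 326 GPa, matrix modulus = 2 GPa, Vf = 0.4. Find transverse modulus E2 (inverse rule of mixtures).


1/E2 = Vf/Ef + (1-Vf)/Em = 0.4/326 + 0.6/2
E2 = 3.32 GPa

3.32 GPa


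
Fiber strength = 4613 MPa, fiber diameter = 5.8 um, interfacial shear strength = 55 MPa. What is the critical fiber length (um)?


Lc = sigma_f * d / (2 * tau_i) = 4613 * 5.8 / (2 * 55) = 243.2 um

243.2 um


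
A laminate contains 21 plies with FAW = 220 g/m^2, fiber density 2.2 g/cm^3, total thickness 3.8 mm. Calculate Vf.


Vf = n * FAW / (rho_f * h * 1000) = 21 * 220 / (2.2 * 3.8 * 1000) = 0.5526

0.5526


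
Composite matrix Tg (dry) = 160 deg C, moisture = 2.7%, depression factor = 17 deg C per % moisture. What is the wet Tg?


Tg_wet = Tg_dry - k*moisture = 160 - 17*2.7 = 114.1 deg C

114.1 deg C


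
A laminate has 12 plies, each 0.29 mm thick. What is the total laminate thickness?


h = n * t_ply = 12 * 0.29 = 3.48 mm

3.48 mm


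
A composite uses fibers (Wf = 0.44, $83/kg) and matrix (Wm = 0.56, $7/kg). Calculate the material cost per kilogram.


Cost = cost_f*Wf + cost_m*Wm = 83*0.44 + 7*0.56 = $40.44/kg

$40.44/kg


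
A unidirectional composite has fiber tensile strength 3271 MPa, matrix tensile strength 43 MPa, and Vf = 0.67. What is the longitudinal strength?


sigma_1 = sigma_f*Vf + sigma_m*(1-Vf) = 3271*0.67 + 43*0.33 = 2205.8 MPa

2205.8 MPa


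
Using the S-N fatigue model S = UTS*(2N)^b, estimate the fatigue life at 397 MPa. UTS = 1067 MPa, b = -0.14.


N = 0.5 * (S/UTS)^(1/b) = 0.5 * (397/1067)^(1/-0.14) = 583.3464 cycles

583.3464 cycles


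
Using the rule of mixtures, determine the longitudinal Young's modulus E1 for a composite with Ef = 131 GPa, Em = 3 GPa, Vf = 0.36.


E1 = Ef*Vf + Em*(1-Vf) = 131*0.36 + 3*0.64 = 49.08 GPa

49.08 GPa


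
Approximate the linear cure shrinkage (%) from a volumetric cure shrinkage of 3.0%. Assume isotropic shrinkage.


Linear shrinkage ≈ vol_shrink/3 = 3.0/3 = 1.0%

1.0%


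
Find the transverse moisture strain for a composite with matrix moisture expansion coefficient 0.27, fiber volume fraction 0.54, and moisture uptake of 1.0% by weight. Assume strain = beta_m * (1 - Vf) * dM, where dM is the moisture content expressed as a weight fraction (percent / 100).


dM = 1.0/100 = 0.01
strain = beta_m * (1-Vf) * dM = 0.27 * 0.46 * 0.01 = 0.001242

0.001242


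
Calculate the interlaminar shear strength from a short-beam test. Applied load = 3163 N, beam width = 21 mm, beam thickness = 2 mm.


ILSS = 3F/(4bh) = 3*3163/(4*21*2) = 56.48 MPa

56.48 MPa


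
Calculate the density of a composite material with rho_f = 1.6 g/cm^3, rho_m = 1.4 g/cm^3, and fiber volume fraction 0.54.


rho_c = rho_f*Vf + rho_m*(1-Vf) = 1.6*0.54 + 1.4*0.46 = 1.508 g/cm^3

1.508 g/cm^3


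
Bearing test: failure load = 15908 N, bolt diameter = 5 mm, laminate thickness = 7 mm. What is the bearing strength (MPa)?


sigma_br = F/(d*h) = 15908/(5*7) = 454.5 MPa

454.5 MPa


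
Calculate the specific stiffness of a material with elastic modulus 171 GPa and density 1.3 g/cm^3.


Specific stiffness = E/rho = 171/1.3 = 131.5 GPa/(g/cm^3)

131.5 GPa/(g/cm^3)


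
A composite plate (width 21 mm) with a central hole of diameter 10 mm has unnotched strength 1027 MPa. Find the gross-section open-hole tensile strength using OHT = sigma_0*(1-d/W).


OHT = sigma_0*(1-d/W) = 1027*(1-10/21) = 538.0 MPa

538.0 MPa


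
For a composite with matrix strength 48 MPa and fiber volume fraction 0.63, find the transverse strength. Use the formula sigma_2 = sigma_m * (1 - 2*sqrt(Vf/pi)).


factor = 1 - 2*sqrt(0.63/pi) = 0.1044
sigma_2 = 48 * 0.1044 = 5.01 MPa

5.01 MPa


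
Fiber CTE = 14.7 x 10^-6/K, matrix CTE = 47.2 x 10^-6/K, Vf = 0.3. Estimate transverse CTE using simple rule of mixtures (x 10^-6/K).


alpha_2 = alpha_f*Vf + alpha_m*(1-Vf) = 14.7*0.3 + 47.2*0.7 = 37.5 x 10^-6/K

37.5 x 10^-6/K


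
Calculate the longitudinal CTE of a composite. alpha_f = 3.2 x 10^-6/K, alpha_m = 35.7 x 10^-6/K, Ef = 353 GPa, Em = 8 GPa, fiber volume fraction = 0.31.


E1 = Ef*Vf + Em*(1-Vf) = 114.95
alpha_1 = (alpha_f*Ef*Vf + alpha_m*Em*(1-Vf))/E1 = 4.76 x 10^-6/K

4.76 x 10^-6/K


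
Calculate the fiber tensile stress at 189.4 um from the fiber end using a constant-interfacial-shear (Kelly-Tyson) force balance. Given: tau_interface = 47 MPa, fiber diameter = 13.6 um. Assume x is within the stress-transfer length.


Force balance: sigma_f * (pi*d^2/4) = tau * (pi*d) * x  ->  sigma_f = 4 * tau * x / d
sigma_f = 4 * 47 * 189.4 / 13.6 = 2618.2 MPa

2618.2 MPa


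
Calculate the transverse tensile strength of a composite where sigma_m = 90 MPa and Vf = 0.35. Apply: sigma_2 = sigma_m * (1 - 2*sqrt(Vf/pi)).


factor = 1 - 2*sqrt(0.35/pi) = 0.3324
sigma_2 = 90 * 0.3324 = 29.92 MPa

29.92 MPa


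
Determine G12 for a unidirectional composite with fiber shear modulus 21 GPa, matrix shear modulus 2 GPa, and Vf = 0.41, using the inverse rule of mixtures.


1/G12 = Vf/Gf + (1-Vf)/Gm = 0.41/21 + 0.59/2
G12 = 3.18 GPa

3.18 GPa


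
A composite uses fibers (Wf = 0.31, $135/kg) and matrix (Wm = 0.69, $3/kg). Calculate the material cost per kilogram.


Cost = cost_f*Wf + cost_m*Wm = 135*0.31 + 3*0.69 = $43.92/kg

$43.92/kg


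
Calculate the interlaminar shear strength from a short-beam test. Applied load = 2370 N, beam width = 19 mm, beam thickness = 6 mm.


ILSS = 3F/(4bh) = 3*2370/(4*19*6) = 15.59 MPa

15.59 MPa


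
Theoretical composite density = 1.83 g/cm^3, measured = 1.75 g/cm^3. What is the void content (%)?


Void% = (rho_theo - rho_actual)/rho_theo * 100 = (1.83 - 1.75)/1.83 * 100 = 4.37%

4.37%


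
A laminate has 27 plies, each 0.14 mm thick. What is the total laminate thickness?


h = n * t_ply = 27 * 0.14 = 3.78 mm

3.78 mm


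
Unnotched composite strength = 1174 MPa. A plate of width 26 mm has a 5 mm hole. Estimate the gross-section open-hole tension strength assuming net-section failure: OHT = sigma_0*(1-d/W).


OHT = sigma_0*(1-d/W) = 1174*(1-5/26) = 948.2 MPa

948.2 MPa


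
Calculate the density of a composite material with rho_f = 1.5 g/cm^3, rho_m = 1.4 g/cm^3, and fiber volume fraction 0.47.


rho_c = rho_f*Vf + rho_m*(1-Vf) = 1.5*0.47 + 1.4*0.53 = 1.447 g/cm^3

1.447 g/cm^3


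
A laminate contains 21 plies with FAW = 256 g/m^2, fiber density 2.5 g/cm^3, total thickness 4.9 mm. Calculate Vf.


Vf = n * FAW / (rho_f * h * 1000) = 21 * 256 / (2.5 * 4.9 * 1000) = 0.4389

0.4389


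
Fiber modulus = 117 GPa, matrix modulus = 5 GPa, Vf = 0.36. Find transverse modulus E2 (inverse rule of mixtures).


1/E2 = Vf/Ef + (1-Vf)/Em = 0.36/117 + 0.64/5
E2 = 7.63 GPa

7.63 GPa


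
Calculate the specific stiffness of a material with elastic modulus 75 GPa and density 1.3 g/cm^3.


Specific stiffness = E/rho = 75/1.3 = 57.7 GPa/(g/cm^3)

57.7 GPa/(g/cm^3)


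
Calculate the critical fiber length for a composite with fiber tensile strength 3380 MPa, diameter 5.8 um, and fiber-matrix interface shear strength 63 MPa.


Lc = sigma_f * d / (2 * tau_i) = 3380 * 5.8 / (2 * 63) = 155.6 um

155.6 um


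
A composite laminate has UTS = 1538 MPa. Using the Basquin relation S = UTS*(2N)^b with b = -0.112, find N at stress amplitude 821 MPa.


N = 0.5 * (S/UTS)^(1/b) = 0.5 * (821/1538)^(1/-0.112) = 135.8364 cycles

135.8364 cycles


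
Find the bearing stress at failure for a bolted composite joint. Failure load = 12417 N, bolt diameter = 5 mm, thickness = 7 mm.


sigma_br = F/(d*h) = 12417/(5*7) = 354.8 MPa

354.8 MPa


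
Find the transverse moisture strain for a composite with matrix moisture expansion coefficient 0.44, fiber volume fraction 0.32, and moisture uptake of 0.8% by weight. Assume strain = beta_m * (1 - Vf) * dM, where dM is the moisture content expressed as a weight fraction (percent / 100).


dM = 0.8/100 = 0.008
strain = beta_m * (1-Vf) * dM = 0.44 * 0.68 * 0.008 = 0.0023936

0.0023936


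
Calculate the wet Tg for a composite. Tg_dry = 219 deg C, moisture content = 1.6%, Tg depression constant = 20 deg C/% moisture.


Tg_wet = Tg_dry - k*moisture = 219 - 20*1.6 = 187.0 deg C

187.0 deg C


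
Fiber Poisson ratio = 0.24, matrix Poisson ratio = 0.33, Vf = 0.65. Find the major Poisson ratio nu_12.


nu_12 = nu_f*Vf + nu_m*(1-Vf) = 0.24*0.65 + 0.33*0.35 = 0.2715

0.2715


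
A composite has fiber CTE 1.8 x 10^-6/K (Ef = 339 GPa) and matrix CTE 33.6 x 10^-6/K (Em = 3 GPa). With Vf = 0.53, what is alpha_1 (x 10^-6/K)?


E1 = Ef*Vf + Em*(1-Vf) = 181.08
alpha_1 = (alpha_f*Ef*Vf + alpha_m*Em*(1-Vf))/E1 = 2.05 x 10^-6/K

2.05 x 10^-6/K


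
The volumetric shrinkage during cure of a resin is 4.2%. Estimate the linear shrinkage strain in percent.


Linear shrinkage ≈ vol_shrink/3 = 4.2/3 = 1.4%

1.4%


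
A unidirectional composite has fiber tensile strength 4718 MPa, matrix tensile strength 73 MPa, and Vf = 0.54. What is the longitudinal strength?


sigma_1 = sigma_f*Vf + sigma_m*(1-Vf) = 4718*0.54 + 73*0.46 = 2581.3 MPa

2581.3 MPa


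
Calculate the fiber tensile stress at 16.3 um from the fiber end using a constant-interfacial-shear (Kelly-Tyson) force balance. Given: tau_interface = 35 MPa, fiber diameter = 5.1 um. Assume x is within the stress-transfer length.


Force balance: sigma_f * (pi*d^2/4) = tau * (pi*d) * x  ->  sigma_f = 4 * tau * x / d
sigma_f = 4 * 35 * 16.3 / 5.1 = 447.5 MPa

447.5 MPa


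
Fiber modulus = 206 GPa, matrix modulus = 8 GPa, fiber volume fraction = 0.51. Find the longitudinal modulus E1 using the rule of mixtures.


E1 = Ef*Vf + Em*(1-Vf) = 206*0.51 + 8*0.49 = 108.98 GPa

108.98 GPa


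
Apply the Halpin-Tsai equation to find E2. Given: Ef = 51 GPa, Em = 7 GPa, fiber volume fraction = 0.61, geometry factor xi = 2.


eta = (Ef/Em - 1)/(Ef/Em + xi) = (7.2857 - 1)/(7.2857 + 2) = 0.6769
E2 = Em*(1+xi*eta*Vf)/(1-eta*Vf) = 21.77 GPa

21.77 GPa


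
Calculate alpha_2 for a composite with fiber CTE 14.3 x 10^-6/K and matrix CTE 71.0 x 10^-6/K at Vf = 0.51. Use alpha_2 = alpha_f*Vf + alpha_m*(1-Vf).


alpha_2 = alpha_f*Vf + alpha_m*(1-Vf) = 14.3*0.51 + 71.0*0.49 = 42.1 x 10^-6/K

42.1 x 10^-6/K


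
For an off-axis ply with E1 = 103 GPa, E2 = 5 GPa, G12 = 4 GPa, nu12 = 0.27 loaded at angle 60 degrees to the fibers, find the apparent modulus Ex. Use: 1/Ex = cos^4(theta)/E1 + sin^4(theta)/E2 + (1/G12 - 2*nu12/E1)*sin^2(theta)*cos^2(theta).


cos^4(60) = 0.0625, sin^4(60) = 0.5625, sin^2(60)*cos^2(60) = 0.1875
1/G12 - 2*nu12/E1 = 1/4 - 2*0.27/103 = 0.244757 GPa^-1
1/Ex = 0.0625/103 + 0.5625/5 + 0.244757*0.1875 = 0.1589988 GPa^-1
Ex = 6.29 GPa

6.29 GPa


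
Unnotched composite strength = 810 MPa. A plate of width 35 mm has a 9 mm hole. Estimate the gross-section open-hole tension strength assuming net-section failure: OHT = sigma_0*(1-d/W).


OHT = sigma_0*(1-d/W) = 810*(1-9/35) = 601.7 MPa

601.7 MPa


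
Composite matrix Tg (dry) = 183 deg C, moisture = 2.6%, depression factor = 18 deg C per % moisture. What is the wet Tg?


Tg_wet = Tg_dry - k*moisture = 183 - 18*2.6 = 136.2 deg C

136.2 deg C


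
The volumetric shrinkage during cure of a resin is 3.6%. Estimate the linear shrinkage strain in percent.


Linear shrinkage ≈ vol_shrink/3 = 3.6/3 = 1.2%

1.2%


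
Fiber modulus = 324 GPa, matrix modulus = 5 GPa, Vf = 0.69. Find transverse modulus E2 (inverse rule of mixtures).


1/E2 = Vf/Ef + (1-Vf)/Em = 0.69/324 + 0.31/5
E2 = 15.59 GPa

15.59 GPa


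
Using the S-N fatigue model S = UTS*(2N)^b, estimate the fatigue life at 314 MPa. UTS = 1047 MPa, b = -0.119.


N = 0.5 * (S/UTS)^(1/b) = 0.5 * (314/1047)^(1/-0.119) = 12418.5568 cycles

12418.5568 cycles


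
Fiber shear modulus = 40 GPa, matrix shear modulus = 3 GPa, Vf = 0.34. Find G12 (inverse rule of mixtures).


1/G12 = Vf/Gf + (1-Vf)/Gm = 0.34/40 + 0.66/3
G12 = 4.38 GPa

4.38 GPa


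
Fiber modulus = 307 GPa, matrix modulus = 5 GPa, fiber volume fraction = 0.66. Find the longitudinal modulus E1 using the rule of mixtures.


E1 = Ef*Vf + Em*(1-Vf) = 307*0.66 + 5*0.34 = 204.32 GPa

204.32 GPa


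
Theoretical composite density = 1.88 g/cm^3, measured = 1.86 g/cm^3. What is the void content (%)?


Void% = (rho_theo - rho_actual)/rho_theo * 100 = (1.88 - 1.86)/1.88 * 100 = 1.06%

1.06%


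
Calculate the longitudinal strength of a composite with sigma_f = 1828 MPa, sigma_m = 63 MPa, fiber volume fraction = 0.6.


sigma_1 = sigma_f*Vf + sigma_m*(1-Vf) = 1828*0.6 + 63*0.4 = 1122.0 MPa

1122.0 MPa


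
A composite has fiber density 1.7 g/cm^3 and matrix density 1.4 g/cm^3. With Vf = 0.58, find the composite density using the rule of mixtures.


rho_c = rho_f*Vf + rho_m*(1-Vf) = 1.7*0.58 + 1.4*0.42 = 1.574 g/cm^3

1.574 g/cm^3


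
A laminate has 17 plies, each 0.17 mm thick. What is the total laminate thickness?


h = n * t_ply = 17 * 0.17 = 2.89 mm

2.89 mm


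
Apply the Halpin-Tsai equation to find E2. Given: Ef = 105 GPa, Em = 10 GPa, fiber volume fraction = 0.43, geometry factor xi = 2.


eta = (Ef/Em - 1)/(Ef/Em + xi) = (10.5 - 1)/(10.5 + 2) = 0.76
E2 = Em*(1+xi*eta*Vf)/(1-eta*Vf) = 24.56 GPa

24.56 GPa


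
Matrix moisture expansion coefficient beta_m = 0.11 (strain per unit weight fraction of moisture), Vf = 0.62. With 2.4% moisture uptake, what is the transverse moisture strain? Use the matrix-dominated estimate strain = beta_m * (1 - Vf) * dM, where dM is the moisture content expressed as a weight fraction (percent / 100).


dM = 2.4/100 = 0.024
strain = beta_m * (1-Vf) * dM = 0.11 * 0.38 * 0.024 = 0.0010032

0.0010032


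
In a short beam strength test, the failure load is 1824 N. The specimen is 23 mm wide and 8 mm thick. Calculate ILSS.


ILSS = 3F/(4bh) = 3*1824/(4*23*8) = 7.43 MPa

7.43 MPa


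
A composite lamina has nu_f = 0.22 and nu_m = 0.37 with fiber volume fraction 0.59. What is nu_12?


nu_12 = nu_f*Vf + nu_m*(1-Vf) = 0.22*0.59 + 0.37*0.41 = 0.2815

0.2815


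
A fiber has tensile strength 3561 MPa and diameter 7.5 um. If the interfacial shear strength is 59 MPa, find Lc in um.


Lc = sigma_f * d / (2 * tau_i) = 3561 * 7.5 / (2 * 59) = 226.3 um

226.3 um


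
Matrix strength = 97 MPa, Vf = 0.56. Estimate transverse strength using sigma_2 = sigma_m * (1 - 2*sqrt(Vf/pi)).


factor = 1 - 2*sqrt(0.56/pi) = 0.1556
sigma_2 = 97 * 0.1556 = 15.09 MPa

15.09 MPa


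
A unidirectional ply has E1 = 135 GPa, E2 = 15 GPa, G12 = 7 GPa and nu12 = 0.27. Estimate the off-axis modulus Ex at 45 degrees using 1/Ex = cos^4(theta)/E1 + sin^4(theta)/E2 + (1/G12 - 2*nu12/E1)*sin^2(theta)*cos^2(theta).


cos^4(45) = 0.25, sin^4(45) = 0.25, sin^2(45)*cos^2(45) = 0.25
1/G12 - 2*nu12/E1 = 1/7 - 2*0.27/135 = 0.138857 GPa^-1
1/Ex = 0.25/135 + 0.25/15 + 0.138857*0.25 = 0.0532328 GPa^-1
Ex = 18.79 GPa

18.79 GPa


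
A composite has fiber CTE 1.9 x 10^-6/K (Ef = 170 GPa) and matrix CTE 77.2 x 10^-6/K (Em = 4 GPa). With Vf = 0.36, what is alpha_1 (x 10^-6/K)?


E1 = Ef*Vf + Em*(1-Vf) = 63.76
alpha_1 = (alpha_f*Ef*Vf + alpha_m*Em*(1-Vf))/E1 = 4.92 x 10^-6/K

4.92 x 10^-6/K


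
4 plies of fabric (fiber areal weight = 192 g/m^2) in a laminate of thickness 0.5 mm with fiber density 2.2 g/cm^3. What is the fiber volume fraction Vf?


Vf = n * FAW / (rho_f * h * 1000) = 4 * 192 / (2.2 * 0.5 * 1000) = 0.6982

0.6982


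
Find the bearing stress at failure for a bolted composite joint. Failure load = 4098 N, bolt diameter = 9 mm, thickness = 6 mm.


sigma_br = F/(d*h) = 4098/(9*6) = 75.9 MPa

75.9 MPa


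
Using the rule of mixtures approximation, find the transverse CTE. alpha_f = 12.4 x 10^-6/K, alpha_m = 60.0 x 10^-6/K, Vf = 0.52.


alpha_2 = alpha_f*Vf + alpha_m*(1-Vf) = 12.4*0.52 + 60.0*0.48 = 35.2 x 10^-6/K

35.2 x 10^-6/K


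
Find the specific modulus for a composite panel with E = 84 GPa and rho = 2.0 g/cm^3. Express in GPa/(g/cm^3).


Specific stiffness = E/rho = 84/2.0 = 42.0 GPa/(g/cm^3)

42.0 GPa/(g/cm^3)


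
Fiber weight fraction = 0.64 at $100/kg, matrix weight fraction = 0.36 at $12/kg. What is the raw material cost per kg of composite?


Cost = cost_f*Wf + cost_m*Wm = 100*0.64 + 12*0.36 = $68.32/kg

$68.32/kg


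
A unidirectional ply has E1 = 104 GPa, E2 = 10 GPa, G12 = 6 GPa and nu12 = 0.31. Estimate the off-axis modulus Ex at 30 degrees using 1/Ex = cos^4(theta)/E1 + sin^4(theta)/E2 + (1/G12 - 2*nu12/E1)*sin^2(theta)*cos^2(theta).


cos^4(30) = 0.5625, sin^4(30) = 0.0625, sin^2(30)*cos^2(30) = 0.1875
1/G12 - 2*nu12/E1 = 1/6 - 2*0.31/104 = 0.160705 GPa^-1
1/Ex = 0.5625/104 + 0.0625/10 + 0.160705*0.1875 = 0.0417909 GPa^-1
Ex = 23.93 GPa

23.93 GPa


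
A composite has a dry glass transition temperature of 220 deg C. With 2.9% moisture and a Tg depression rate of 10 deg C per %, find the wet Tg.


Tg_wet = Tg_dry - k*moisture = 220 - 10*2.9 = 191.0 deg C

191.0 deg C


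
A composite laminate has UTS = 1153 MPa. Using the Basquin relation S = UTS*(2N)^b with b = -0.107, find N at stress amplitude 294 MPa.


N = 0.5 * (S/UTS)^(1/b) = 0.5 * (294/1153)^(1/-0.107) = 176007.2413 cycles

176007.2413 cycles


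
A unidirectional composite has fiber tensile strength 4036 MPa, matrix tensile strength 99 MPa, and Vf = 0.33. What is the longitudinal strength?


sigma_1 = sigma_f*Vf + sigma_m*(1-Vf) = 4036*0.33 + 99*0.67 = 1398.2 MPa

1398.2 MPa


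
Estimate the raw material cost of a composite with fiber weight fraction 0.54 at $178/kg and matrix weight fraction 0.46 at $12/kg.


Cost = cost_f*Wf + cost_m*Wm = 178*0.54 + 12*0.46 = $101.64/kg

$101.64/kg


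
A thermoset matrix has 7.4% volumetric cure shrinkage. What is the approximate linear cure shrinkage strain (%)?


Linear shrinkage ≈ vol_shrink/3 = 7.4/3 = 2.467%

2.467%


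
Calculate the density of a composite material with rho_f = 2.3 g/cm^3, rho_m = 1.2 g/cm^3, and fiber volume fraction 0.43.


rho_c = rho_f*Vf + rho_m*(1-Vf) = 2.3*0.43 + 1.2*0.57 = 1.673 g/cm^3

1.673 g/cm^3


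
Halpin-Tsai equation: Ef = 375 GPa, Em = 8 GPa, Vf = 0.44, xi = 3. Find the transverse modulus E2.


eta = (Ef/Em - 1)/(Ef/Em + xi) = (46.875 - 1)/(46.875 + 3) = 0.9198
E2 = Em*(1+xi*eta*Vf)/(1-eta*Vf) = 29.76 GPa

29.76 GPa


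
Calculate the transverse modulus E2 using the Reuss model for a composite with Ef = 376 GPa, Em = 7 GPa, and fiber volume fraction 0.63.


1/E2 = Vf/Ef + (1-Vf)/Em = 0.63/376 + 0.37/7
E2 = 18.34 GPa

18.34 GPa


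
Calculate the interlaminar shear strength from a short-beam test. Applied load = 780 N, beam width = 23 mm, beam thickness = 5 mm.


ILSS = 3F/(4bh) = 3*780/(4*23*5) = 5.09 MPa

5.09 MPa


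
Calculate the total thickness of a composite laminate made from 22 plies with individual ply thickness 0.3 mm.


h = n * t_ply = 22 * 0.3 = 6.6 mm

6.6 mm


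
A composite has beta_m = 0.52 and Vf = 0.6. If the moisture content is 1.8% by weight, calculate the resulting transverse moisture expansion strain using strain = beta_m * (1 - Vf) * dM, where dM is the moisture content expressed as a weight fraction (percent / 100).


dM = 1.8/100 = 0.018
strain = beta_m * (1-Vf) * dM = 0.52 * 0.4 * 0.018 = 0.003744

0.003744


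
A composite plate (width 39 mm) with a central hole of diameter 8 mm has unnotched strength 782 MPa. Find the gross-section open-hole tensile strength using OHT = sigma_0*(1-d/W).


OHT = sigma_0*(1-d/W) = 782*(1-8/39) = 621.6 MPa

621.6 MPa


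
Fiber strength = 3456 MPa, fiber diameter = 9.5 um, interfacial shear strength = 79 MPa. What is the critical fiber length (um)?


Lc = sigma_f * d / (2 * tau_i) = 3456 * 9.5 / (2 * 79) = 207.8 um

207.8 um


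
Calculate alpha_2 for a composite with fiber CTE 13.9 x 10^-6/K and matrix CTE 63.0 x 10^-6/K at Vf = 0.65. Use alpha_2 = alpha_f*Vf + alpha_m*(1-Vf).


alpha_2 = alpha_f*Vf + alpha_m*(1-Vf) = 13.9*0.65 + 63.0*0.35 = 31.1 x 10^-6/K

31.1 x 10^-6/K


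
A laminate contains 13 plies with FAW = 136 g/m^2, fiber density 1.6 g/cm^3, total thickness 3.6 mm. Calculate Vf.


Vf = n * FAW / (rho_f * h * 1000) = 13 * 136 / (1.6 * 3.6 * 1000) = 0.3069

0.3069


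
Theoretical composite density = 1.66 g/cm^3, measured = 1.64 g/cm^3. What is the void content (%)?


Void% = (rho_theo - rho_actual)/rho_theo * 100 = (1.66 - 1.64)/1.66 * 100 = 1.2%

1.2%


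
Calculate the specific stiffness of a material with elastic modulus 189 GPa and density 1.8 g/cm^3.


Specific stiffness = E/rho = 189/1.8 = 105.0 GPa/(g/cm^3)

105.0 GPa/(g/cm^3)


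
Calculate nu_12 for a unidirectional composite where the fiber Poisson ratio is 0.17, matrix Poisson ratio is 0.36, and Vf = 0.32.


nu_12 = nu_f*Vf + nu_m*(1-Vf) = 0.17*0.32 + 0.36*0.68 = 0.2992

0.2992


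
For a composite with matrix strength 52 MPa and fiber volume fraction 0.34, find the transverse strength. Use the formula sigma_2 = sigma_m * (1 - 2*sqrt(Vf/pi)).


factor = 1 - 2*sqrt(0.34/pi) = 0.342
sigma_2 = 52 * 0.342 = 17.79 MPa

17.79 MPa


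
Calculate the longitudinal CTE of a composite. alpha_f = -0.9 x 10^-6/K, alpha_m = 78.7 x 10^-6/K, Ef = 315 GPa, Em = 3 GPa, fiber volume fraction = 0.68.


E1 = Ef*Vf + Em*(1-Vf) = 215.16
alpha_1 = (alpha_f*Ef*Vf + alpha_m*Em*(1-Vf))/E1 = -0.54 x 10^-6/K

-0.54 x 10^-6/K


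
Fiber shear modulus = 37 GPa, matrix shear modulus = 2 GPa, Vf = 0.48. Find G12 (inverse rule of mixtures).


1/G12 = Vf/Gf + (1-Vf)/Gm = 0.48/37 + 0.52/2
G12 = 3.66 GPa

3.66 GPa


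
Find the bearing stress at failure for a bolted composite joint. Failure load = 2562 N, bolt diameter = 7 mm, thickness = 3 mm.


sigma_br = F/(d*h) = 2562/(7*3) = 122.0 MPa

122.0 MPa


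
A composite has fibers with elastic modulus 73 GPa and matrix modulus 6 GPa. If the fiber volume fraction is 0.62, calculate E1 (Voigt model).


E1 = Ef*Vf + Em*(1-Vf) = 73*0.62 + 6*0.38 = 47.54 GPa

47.54 GPa


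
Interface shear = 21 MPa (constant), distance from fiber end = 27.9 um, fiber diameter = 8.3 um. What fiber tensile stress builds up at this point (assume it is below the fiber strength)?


Force balance: sigma_f * (pi*d^2/4) = tau * (pi*d) * x  ->  sigma_f = 4 * tau * x / d
sigma_f = 4 * 21 * 27.9 / 8.3 = 282.4 MPa

282.4 MPa


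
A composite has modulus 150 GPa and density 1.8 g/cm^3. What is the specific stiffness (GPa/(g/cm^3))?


Specific stiffness = E/rho = 150/1.8 = 83.3 GPa/(g/cm^3)

83.3 GPa/(g/cm^3)


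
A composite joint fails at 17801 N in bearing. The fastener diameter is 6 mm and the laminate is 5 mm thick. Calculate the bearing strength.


sigma_br = F/(d*h) = 17801/(6*5) = 593.4 MPa

593.4 MPa


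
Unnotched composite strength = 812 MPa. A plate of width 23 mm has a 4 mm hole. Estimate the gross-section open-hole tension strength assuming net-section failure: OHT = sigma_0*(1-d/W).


OHT = sigma_0*(1-d/W) = 812*(1-4/23) = 670.8 MPa

670.8 MPa


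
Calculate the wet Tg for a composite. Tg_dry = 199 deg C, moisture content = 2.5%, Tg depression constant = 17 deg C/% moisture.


Tg_wet = Tg_dry - k*moisture = 199 - 17*2.5 = 156.5 deg C

156.5 deg C


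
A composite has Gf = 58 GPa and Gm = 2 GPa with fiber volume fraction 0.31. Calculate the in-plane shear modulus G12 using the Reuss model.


1/G12 = Vf/Gf + (1-Vf)/Gm = 0.31/58 + 0.69/2
G12 = 2.85 GPa

2.85 GPa


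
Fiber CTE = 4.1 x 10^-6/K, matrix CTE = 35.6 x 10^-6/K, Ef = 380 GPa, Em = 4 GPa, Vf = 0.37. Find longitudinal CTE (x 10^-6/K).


E1 = Ef*Vf + Em*(1-Vf) = 143.12
alpha_1 = (alpha_f*Ef*Vf + alpha_m*Em*(1-Vf))/E1 = 4.65 x 10^-6/K

4.65 x 10^-6/K


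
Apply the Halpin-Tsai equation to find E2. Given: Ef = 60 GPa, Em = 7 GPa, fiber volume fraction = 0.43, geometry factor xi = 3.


eta = (Ef/Em - 1)/(Ef/Em + xi) = (8.5714 - 1)/(8.5714 + 3) = 0.6543
E2 = Em*(1+xi*eta*Vf)/(1-eta*Vf) = 17.96 GPa

17.96 GPa


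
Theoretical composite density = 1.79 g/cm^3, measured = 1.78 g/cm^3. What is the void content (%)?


Void% = (rho_theo - rho_actual)/rho_theo * 100 = (1.79 - 1.78)/1.79 * 100 = 0.56%

0.56%


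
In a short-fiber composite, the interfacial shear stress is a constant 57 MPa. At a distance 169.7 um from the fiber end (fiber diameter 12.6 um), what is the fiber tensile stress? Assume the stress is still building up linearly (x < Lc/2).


Force balance: sigma_f * (pi*d^2/4) = tau * (pi*d) * x  ->  sigma_f = 4 * tau * x / d
sigma_f = 4 * 57 * 169.7 / 12.6 = 3070.8 MPa

3070.8 MPa


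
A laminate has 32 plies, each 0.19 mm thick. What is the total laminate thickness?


h = n * t_ply = 32 * 0.19 = 6.08 mm

6.08 mm


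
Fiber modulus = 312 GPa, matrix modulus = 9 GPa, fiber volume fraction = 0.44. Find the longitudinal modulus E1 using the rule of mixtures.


E1 = Ef*Vf + Em*(1-Vf) = 312*0.44 + 9*0.56 = 142.32 GPa

142.32 GPa


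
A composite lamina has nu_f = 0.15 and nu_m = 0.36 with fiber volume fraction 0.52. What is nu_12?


nu_12 = nu_f*Vf + nu_m*(1-Vf) = 0.15*0.52 + 0.36*0.48 = 0.2508

0.2508


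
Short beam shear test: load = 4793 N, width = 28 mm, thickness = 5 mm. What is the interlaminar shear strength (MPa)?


ILSS = 3F/(4bh) = 3*4793/(4*28*5) = 25.68 MPa

25.68 MPa


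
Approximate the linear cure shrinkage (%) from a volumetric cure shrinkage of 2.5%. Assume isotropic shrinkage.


Linear shrinkage ≈ vol_shrink/3 = 2.5/3 = 0.833%

0.833%


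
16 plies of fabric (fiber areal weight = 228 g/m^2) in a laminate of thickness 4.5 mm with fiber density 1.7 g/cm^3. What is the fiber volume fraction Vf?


Vf = n * FAW / (rho_f * h * 1000) = 16 * 228 / (1.7 * 4.5 * 1000) = 0.4769

0.4769


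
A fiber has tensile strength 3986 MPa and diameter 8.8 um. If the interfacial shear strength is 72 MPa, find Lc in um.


Lc = sigma_f * d / (2 * tau_i) = 3986 * 8.8 / (2 * 72) = 243.6 um

243.6 um


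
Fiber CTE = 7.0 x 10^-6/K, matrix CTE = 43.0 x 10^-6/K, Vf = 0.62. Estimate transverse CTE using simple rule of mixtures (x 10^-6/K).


alpha_2 = alpha_f*Vf + alpha_m*(1-Vf) = 7.0*0.62 + 43.0*0.38 = 20.7 x 10^-6/K

20.7 x 10^-6/K


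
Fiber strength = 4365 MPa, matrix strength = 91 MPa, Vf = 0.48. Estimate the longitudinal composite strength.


sigma_1 = sigma_f*Vf + sigma_m*(1-Vf) = 4365*0.48 + 91*0.52 = 2142.5 MPa

2142.5 MPa


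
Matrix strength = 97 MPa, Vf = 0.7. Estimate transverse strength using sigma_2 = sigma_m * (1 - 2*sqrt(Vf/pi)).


factor = 1 - 2*sqrt(0.7/pi) = 0.0559
sigma_2 = 97 * 0.0559 = 5.43 MPa

5.43 MPa
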